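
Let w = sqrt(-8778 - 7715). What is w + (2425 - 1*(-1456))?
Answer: 3881 + I*sqrt(16493) ≈ 3881.0 + 128.43*I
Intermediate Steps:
w = I*sqrt(16493) (w = sqrt(-16493) = I*sqrt(16493) ≈ 128.43*I)
w + (2425 - 1*(-1456)) = I*sqrt(16493) + (2425 - 1*(-1456)) = I*sqrt(16493) + (2425 + 1456) = I*sqrt(16493) + 3881 = 3881 + I*sqrt(16493)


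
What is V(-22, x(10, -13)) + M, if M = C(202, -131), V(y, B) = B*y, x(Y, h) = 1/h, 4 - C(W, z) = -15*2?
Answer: 464/13 ≈ 35.692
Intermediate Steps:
C(W, z) = 34 (C(W, z) = 4 - (-15)*2 = 4 - 1*(-30) = 4 + 30 = 34)
M = 34
V(-22, x(10, -13)) + M = -22/(-13) + 34 = -1/13*(-22) + 34 = 22/13 + 34 = 464/13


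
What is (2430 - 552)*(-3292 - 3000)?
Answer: -11816376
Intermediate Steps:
(2430 - 552)*(-3292 - 3000) = 1878*(-6292) = -11816376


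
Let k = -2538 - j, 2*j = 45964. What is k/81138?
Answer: -12760/40569 ≈ -0.31453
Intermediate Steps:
j = 22982 (j = (½)*45964 = 22982)
k = -25520 (k = -2538 - 1*22982 = -2538 - 22982 = -25520)
k/81138 = -25520/81138 = -25520*1/81138 = -12760/40569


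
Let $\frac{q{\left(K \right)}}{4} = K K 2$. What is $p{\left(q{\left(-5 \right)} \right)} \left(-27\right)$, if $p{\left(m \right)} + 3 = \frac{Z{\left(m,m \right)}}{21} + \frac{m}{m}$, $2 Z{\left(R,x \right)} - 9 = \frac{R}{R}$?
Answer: $\frac{333}{7} \approx 47.571$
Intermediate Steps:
$Z{\left(R,x \right)} = 5$ ($Z{\left(R,x \right)} = \frac{9}{2} + \frac{R \frac{1}{R}}{2} = \frac{9}{2} + \frac{1}{2} \cdot 1 = \frac{9}{2} + \frac{1}{2} = 5$)
$q{\left(K \right)} = 8 K^{2}$ ($q{\left(K \right)} = 4 K K 2 = 4 K^{2} \cdot 2 = 4 \cdot 2 K^{2} = 8 K^{2}$)
$p{\left(m \right)} = - \frac{37}{21}$ ($p{\left(m \right)} = -3 + \left(\frac{5}{21} + \frac{m}{m}\right) = -3 + \left(5 \cdot \frac{1}{21} + 1\right) = -3 + \left(\frac{5}{21} + 1\right) = -3 + \frac{26}{21} = - \frac{37}{21}$)
$p{\left(q{\left(-5 \right)} \right)} \left(-27\right) = \left(- \frac{37}{21}\right) \left(-27\right) = \frac{333}{7}$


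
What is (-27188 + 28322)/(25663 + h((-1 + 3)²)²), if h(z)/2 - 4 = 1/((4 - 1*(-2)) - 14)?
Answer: 18144/411569 ≈ 0.044085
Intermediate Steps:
h(z) = 31/4 (h(z) = 8 + 2/((4 - 1*(-2)) - 14) = 8 + 2/((4 + 2) - 14) = 8 + 2/(6 - 14) = 8 + 2/(-8) = 8 + 2*(-⅛) = 8 - ¼ = 31/4)
(-27188 + 28322)/(25663 + h((-1 + 3)²)²) = (-27188 + 28322)/(25663 + (31/4)²) = 1134/(25663 + 961/16) = 1134/(411569/16) = 1134*(16/411569) = 18144/411569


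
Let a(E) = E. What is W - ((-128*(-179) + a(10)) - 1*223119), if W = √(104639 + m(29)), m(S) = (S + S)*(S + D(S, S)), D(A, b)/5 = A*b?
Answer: 200197 + √350211 ≈ 2.0079e+5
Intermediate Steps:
D(A, b) = 5*A*b (D(A, b) = 5*(A*b) = 5*A*b)
m(S) = 2*S*(S + 5*S²) (m(S) = (S + S)*(S + 5*S*S) = (2*S)*(S + 5*S²) = 2*S*(S + 5*S²))
W = √350211 (W = √(104639 + 29²*(2 + 10*29)) = √(104639 + 841*(2 + 290)) = √(104639 + 841*292) = √(104639 + 245572) = √350211 ≈ 591.79)
W - ((-128*(-179) + a(10)) - 1*223119) = √350211 - ((-128*(-179) + 10) - 1*223119) = √350211 - ((22912 + 10) - 223119) = √350211 - (22922 - 223119) = √350211 - 1*(-200197) = √350211 + 200197 = 200197 + √350211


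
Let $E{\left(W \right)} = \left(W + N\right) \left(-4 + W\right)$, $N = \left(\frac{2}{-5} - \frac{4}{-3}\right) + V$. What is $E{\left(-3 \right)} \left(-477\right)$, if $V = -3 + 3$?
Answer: $- \frac{34503}{5} \approx -6900.6$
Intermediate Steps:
$V = 0$
$N = \frac{14}{15}$ ($N = \left(\frac{2}{-5} - \frac{4}{-3}\right) + 0 = \left(2 \left(- \frac{1}{5}\right) - - \frac{4}{3}\right) + 0 = \left(- \frac{2}{5} + \frac{4}{3}\right) + 0 = \frac{14}{15} + 0 = \frac{14}{15} \approx 0.93333$)
$E{\left(W \right)} = \left(-4 + W\right) \left(\frac{14}{15} + W\right)$ ($E{\left(W \right)} = \left(W + \frac{14}{15}\right) \left(-4 + W\right) = \left(\frac{14}{15} + W\right) \left(-4 + W\right) = \left(-4 + W\right) \left(\frac{14}{15} + W\right)$)
$E{\left(-3 \right)} \left(-477\right) = \left(- \frac{56}{15} + \left(-3\right)^{2} - - \frac{46}{5}\right) \left(-477\right) = \left(- \frac{56}{15} + 9 + \frac{46}{5}\right) \left(-477\right) = \frac{217}{15} \left(-477\right) = - \frac{34503}{5}$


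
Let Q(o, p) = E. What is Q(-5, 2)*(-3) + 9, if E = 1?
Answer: 6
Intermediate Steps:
Q(o, p) = 1
Q(-5, 2)*(-3) + 9 = 1*(-3) + 9 = -3 + 9 = 6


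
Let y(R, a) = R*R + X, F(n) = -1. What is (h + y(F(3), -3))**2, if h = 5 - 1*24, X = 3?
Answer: 225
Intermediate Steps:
y(R, a) = 3 + R**2 (y(R, a) = R*R + 3 = R**2 + 3 = 3 + R**2)
h = -19 (h = 5 - 24 = -19)
(h + y(F(3), -3))**2 = (-19 + (3 + (-1)**2))**2 = (-19 + (3 + 1))**2 = (-19 + 4)**2 = (-15)**2 = 225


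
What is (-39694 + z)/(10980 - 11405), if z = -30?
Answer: 39724/425 ≈ 93.468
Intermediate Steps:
(-39694 + z)/(10980 - 11405) = (-39694 - 30)/(10980 - 11405) = -39724/(-425) = -39724*(-1/425) = 39724/425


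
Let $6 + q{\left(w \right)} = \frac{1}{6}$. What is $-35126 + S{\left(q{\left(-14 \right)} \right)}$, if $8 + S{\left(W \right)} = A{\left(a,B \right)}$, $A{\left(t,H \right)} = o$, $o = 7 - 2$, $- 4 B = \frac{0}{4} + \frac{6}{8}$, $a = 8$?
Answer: $-35129$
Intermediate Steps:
$q{\left(w \right)} = - \frac{35}{6}$ ($q{\left(w \right)} = -6 + \frac{1}{6} = - \frac{35}{6}$)
$B = - \frac{3}{16}$ ($B = - \frac{\frac{0}{4} + \frac{6}{8}}{4} = - \frac{0 \cdot \frac{1}{4} + 6 \cdot \frac{1}{8}}{4} = - \frac{0 + \frac{3}{4}}{4} = \left(- \frac{1}{4}\right) \frac{3}{4} = - \frac{3}{16} \approx -0.1875$)
$o = 5$ ($o = 7 - 2 = 5$)
$A{\left(t,H \right)} = 5$
$S{\left(W \right)} = -3$ ($S{\left(W \right)} = -8 + 5 = -3$)
$-35126 + S{\left(q{\left(-14 \right)} \right)} = -35126 - 3 = -35129$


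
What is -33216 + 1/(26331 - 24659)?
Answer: -55537151/1672 ≈ -33216.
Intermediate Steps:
-33216 + 1/(26331 - 24659) = -33216 + 1/1672 = -55537151/1672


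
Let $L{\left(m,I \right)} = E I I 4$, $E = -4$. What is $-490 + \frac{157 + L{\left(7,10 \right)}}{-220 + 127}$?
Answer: $- \frac{14709}{31} \approx -474.48$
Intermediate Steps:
$L{\left(m,I \right)} = - 16 I^{2}$ ($L{\left(m,I \right)} = - 4 I I 4 = - 4 I^{2} \cdot 4 = - 16 I^{2}$)
$-490 + \frac{157 + L{\left(7,10 \right)}}{-220 + 127} = -490 + \frac{157 - 16 \cdot 10^{2}}{-220 + 127} = -490 + \frac{157 - 1600}{-93} = -490 + \left(157 - 1600\right) \left(- \frac{1}{93}\right) = -490 - - \frac{481}{31} = -490 + \frac{481}{31} = - \frac{14709}{31}$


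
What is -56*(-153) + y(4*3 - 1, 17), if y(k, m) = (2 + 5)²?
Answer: 8617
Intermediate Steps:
y(k, m) = 49 (y(k, m) = 7² = 49)
-56*(-153) + y(4*3 - 1, 17) = -56*(-153) + 49 = 8568 + 49 = 8617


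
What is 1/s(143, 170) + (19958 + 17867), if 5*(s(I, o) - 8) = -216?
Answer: 6657195/176 ≈ 37825.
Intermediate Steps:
s(I, o) = -176/5 (s(I, o) = 8 + (⅕)*(-216) = 8 - 216/5 = -176/5)
1/s(143, 170) + (19958 + 17867) = 1/(-176/5) + (19958 + 17867) = -5/176 + 37825 = 6657195/176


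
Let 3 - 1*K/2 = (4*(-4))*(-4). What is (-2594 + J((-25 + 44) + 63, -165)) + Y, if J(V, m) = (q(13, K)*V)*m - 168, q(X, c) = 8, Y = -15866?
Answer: -126868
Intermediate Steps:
K = -122 (K = 6 - 2*4*(-4)*(-4) = 6 - (-32)*(-4) = 6 - 2*64 = 6 - 128 = -122)
J(V, m) = -168 + 8*V*m (J(V, m) = (8*V)*m - 168 = 8*V*m - 168 = -168 + 8*V*m)
(-2594 + J((-25 + 44) + 63, -165)) + Y = (-2594 + (-168 + 8*((-25 + 44) + 63)*(-165))) - 15866 = (-2594 + (-168 + 8*(19 + 63)*(-165))) - 15866 = (-2594 + (-168 + 8*82*(-165))) - 15866 = (-2594 + (-168 - 108240)) - 15866 = (-2594 - 108408) - 15866 = -111002 - 15866 = -126868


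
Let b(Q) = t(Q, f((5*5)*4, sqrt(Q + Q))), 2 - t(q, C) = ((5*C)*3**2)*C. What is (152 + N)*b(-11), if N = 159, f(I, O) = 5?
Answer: -349253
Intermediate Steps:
t(q, C) = 2 - 45*C**2 (t(q, C) = 2 - (5*C)*3**2*C = 2 - (5*C)*9*C = 2 - 45*C*C = 2 - 45*C**2)
b(Q) = -1123 (b(Q) = 2 - 45*5**2 = 2 - 45*25 = 2 - 1125 = -1123)
(152 + N)*b(-11) = (152 + 159)*(-1123) = 311*(-1123) = -349253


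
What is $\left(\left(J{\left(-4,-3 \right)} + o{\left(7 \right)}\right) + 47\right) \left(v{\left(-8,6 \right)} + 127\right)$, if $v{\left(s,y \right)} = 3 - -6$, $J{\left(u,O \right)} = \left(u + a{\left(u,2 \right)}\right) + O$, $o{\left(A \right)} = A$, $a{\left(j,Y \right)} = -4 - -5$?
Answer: $6528$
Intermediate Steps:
$a{\left(j,Y \right)} = 1$ ($a{\left(j,Y \right)} = -4 + 5 = 1$)
$J{\left(u,O \right)} = 1 + O + u$ ($J{\left(u,O \right)} = \left(u + 1\right) + O = \left(1 + u\right) + O = 1 + O + u$)
$v{\left(s,y \right)} = 9$ ($v{\left(s,y \right)} = 3 + 6 = 9$)
$\left(\left(J{\left(-4,-3 \right)} + o{\left(7 \right)}\right) + 47\right) \left(v{\left(-8,6 \right)} + 127\right) = \left(\left(\left(1 - 3 - 4\right) + 7\right) + 47\right) \left(9 + 127\right) = \left(\left(-6 + 7\right) + 47\right) 136 = \left(1 + 47\right) 136 = 48 \cdot 136 = 6528$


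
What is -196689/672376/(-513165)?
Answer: 65563/115013276680 ≈ 5.7005e-7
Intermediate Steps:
-196689/672376/(-513165) = -196689*1/672376*(-1/513165) = -196689/672376*(-1/513165) = 65563/115013276680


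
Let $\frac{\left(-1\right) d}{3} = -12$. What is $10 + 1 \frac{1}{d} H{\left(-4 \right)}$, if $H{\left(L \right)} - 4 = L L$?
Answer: $\frac{95}{9} \approx 10.556$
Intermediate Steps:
$H{\left(L \right)} = 4 + L^{2}$ ($H{\left(L \right)} = 4 + L L = 4 + L^{2}$)
$d = 36$ ($d = \left(-3\right) \left(-12\right) = 36$)
$10 + 1 \frac{1}{d} H{\left(-4 \right)} = 10 + 1 \cdot \frac{1}{36} \left(4 + \left(-4\right)^{2}\right) = 10 + 1 \cdot \frac{1}{36} \left(4 + 16\right) = 10 + \frac{1}{36} \cdot 20 = 10 + \frac{5}{9} = \frac{95}{9}$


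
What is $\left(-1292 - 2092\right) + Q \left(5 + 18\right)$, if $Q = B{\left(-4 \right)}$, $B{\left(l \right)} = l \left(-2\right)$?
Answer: $-3200$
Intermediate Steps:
$B{\left(l \right)} = - 2 l$
$Q = 8$ ($Q = \left(-2\right) \left(-4\right) = 8$)
$\left(-1292 - 2092\right) + Q \left(5 + 18\right) = \left(-1292 - 2092\right) + 8 \left(5 + 18\right) = -3384 + 8 \cdot 23 = -3384 + 184 = -3200$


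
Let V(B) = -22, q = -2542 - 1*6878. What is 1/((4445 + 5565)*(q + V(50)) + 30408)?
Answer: -1/94484012 ≈ -1.0584e-8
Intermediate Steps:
q = -9420 (q = -2542 - 6878 = -9420)
1/((4445 + 5565)*(q + V(50)) + 30408) = 1/((4445 + 5565)*(-9420 - 22) + 30408) = 1/(10010*(-9442) + 30408) = 1/(-94514420 + 30408) = 1/(-94484012) = -1/94484012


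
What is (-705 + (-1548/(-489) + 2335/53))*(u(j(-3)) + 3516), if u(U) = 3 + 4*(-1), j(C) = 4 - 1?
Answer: -19974135130/8639 ≈ -2.3121e+6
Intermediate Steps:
j(C) = 3
u(U) = -1 (u(U) = 3 - 4 = -1)
(-705 + (-1548/(-489) + 2335/53))*(u(j(-3)) + 3516) = (-705 + (-1548/(-489) + 2335/53))*(-1 + 3516) = (-705 + (-1548*(-1/489) + 2335*(1/53)))*3515 = (-705 + (516/163 + 2335/53))*3515 = (-705 + 407953/8639)*3515 = -5682542/8639*3515 = -19974135130/8639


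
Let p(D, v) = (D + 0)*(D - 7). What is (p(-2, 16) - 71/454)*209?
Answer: 1693109/454 ≈ 3729.3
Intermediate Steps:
p(D, v) = D*(-7 + D)
(p(-2, 16) - 71/454)*209 = (-2*(-7 - 2) - 71/454)*209 = (-2*(-9) - 71*1/454)*209 = (18 - 71/454)*209 = (8101/454)*209 = 1693109/454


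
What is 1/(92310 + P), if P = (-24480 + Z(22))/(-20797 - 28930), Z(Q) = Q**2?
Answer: 49727/4590323366 ≈ 1.0833e-5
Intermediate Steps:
P = 23996/49727 (P = (-24480 + 22**2)/(-20797 - 28930) = (-24480 + 484)/(-49727) = -23996*(-1/49727) = 23996/49727 ≈ 0.48255)
1/(92310 + P) = 1/(92310 + 23996/49727) = 1/(4590323366/49727) = 49727/4590323366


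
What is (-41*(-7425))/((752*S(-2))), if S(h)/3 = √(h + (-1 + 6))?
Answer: 33825*√3/752 ≈ 77.908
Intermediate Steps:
S(h) = 3*√(5 + h) (S(h) = 3*√(h + (-1 + 6)) = 3*√(h + 5) = 3*√(5 + h))
(-41*(-7425))/((752*S(-2))) = (-41*(-7425))/((752*(3*√(5 - 2)))) = 304425/((752*(3*√3))) = 304425/((2256*√3)) = 304425*(√3/6768) = 33825*√3/752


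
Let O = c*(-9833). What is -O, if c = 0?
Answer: 0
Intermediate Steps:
O = 0 (O = 0*(-9833) = 0)
-O = -1*0 = 0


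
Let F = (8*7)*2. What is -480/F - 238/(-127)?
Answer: -2144/889 ≈ -2.4117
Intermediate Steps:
F = 112 (F = 56*2 = 112)
-480/F - 238/(-127) = -480/112 - 238/(-127) = -480*1/112 - 238*(-1/127) = -30/7 + 238/127 = -2144/889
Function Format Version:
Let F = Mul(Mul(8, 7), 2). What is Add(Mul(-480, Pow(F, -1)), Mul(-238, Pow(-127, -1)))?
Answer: Rational(-2144, 889) ≈ -2.4117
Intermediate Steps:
F = 112 (F = Mul(56, 2) = 112)
Add(Mul(-480, Pow(F, -1)), Mul(-238, Pow(-127, -1))) = Add(Mul(-480, Pow(112, -1)), Mul(-238, Pow(-127, -1))) = Add(Mul(-480, Rational(1, 112)), Mul(-238, Rational(-1, 127))) = Add(Rational(-30, 7), Rational(238, 127)) = Rational(-2144, 889)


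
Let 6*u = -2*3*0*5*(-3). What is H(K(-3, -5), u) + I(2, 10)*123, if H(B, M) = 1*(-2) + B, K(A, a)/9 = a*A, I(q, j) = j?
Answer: 1363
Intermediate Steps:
K(A, a) = 9*A*a (K(A, a) = 9*(a*A) = 9*(A*a) = 9*A*a)
u = 0 (u = (-2*3*0*5*(-3))/6 = (-0*5*(-3))/6 = (-2*0*(-3))/6 = (0*(-3))/6 = (⅙)*0 = 0)
H(B, M) = -2 + B
H(K(-3, -5), u) + I(2, 10)*123 = (-2 + 9*(-3)*(-5)) + 10*123 = (-2 + 135) + 1230 = 133 + 1230 = 1363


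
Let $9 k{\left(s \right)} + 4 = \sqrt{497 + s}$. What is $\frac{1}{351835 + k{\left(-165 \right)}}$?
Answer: $\frac{28498599}{10026791912789} - \frac{18 \sqrt{83}}{10026791912789} \approx 2.8422 \cdot 10^{-6}$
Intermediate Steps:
$k{\left(s \right)} = - \frac{4}{9} + \frac{\sqrt{497 + s}}{9}$
$\frac{1}{351835 + k{\left(-165 \right)}} = \frac{1}{351835 - \left(\frac{4}{9} - \frac{\sqrt{497 - 165}}{9}\right)} = \frac{1}{351835 - \left(\frac{4}{9} - \frac{\sqrt{332}}{9}\right)} = \frac{1}{351835 - \left(\frac{4}{9} - \frac{2 \sqrt{83}}{9}\right)} = \frac{1}{\frac{3166511}{9} + \frac{2 \sqrt{83}}{9}}$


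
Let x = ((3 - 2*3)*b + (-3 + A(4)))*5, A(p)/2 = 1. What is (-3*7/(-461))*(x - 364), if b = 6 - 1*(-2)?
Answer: -10269/461 ≈ -22.275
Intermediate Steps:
A(p) = 2 (A(p) = 2*1 = 2)
b = 8 (b = 6 + 2 = 8)
x = -125 (x = ((3 - 2*3)*8 + (-3 + 2))*5 = ((3 - 6)*8 - 1)*5 = (-3*8 - 1)*5 = (-24 - 1)*5 = -25*5 = -125)
(-3*7/(-461))*(x - 364) = (-3*7/(-461))*(-125 - 364) = -21*(-1/461)*(-489) = (21/461)*(-489) = -10269/461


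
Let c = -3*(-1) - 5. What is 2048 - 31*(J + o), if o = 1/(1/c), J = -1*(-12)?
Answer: 1738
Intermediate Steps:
J = 12
c = -2 (c = 3 - 5 = -2)
o = -2 (o = 1/(1/(-2)) = 1/(-½) = -2)
2048 - 31*(J + o) = 2048 - 31*(12 - 2) = 2048 - 31*10 = 2048 - 310 = 1738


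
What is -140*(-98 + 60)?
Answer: 5320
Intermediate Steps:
-140*(-98 + 60) = -140*(-38) = -1*(-5320) = 5320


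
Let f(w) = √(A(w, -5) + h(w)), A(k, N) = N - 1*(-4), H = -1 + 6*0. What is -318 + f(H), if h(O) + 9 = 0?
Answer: -318 + I*√10 ≈ -318.0 + 3.1623*I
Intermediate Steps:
H = -1 (H = -1 + 0 = -1)
A(k, N) = 4 + N (A(k, N) = N + 4 = 4 + N)
h(O) = -9 (h(O) = -9 + 0 = -9)
f(w) = I*√10 (f(w) = √((4 - 5) - 9) = √(-1 - 9) = √(-10) = I*√10)
-318 + f(H) = -318 + I*√10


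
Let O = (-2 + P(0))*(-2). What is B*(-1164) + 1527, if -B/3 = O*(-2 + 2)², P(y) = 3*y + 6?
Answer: 1527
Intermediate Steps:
P(y) = 6 + 3*y
O = -8 (O = (-2 + (6 + 3*0))*(-2) = (-2 + (6 + 0))*(-2) = (-2 + 6)*(-2) = 4*(-2) = -8)
B = 0 (B = -(-24)*(-2 + 2)² = -(-24)*0² = -(-24)*0 = -3*0 = 0)
B*(-1164) + 1527 = 0*(-1164) + 1527 = 0 + 1527 = 1527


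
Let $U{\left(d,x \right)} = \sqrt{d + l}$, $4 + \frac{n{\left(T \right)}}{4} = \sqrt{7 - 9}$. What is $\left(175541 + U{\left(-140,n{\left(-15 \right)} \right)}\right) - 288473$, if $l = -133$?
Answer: $-112932 + i \sqrt{273} \approx -1.1293 \cdot 10^{5} + 16.523 i$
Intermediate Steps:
$n{\left(T \right)} = -16 + 4 i \sqrt{2}$ ($n{\left(T \right)} = -16 + 4 \sqrt{7 - 9} = -16 + 4 \sqrt{-2} = -16 + 4 i \sqrt{2}$)
$U{\left(d,x \right)} = \sqrt{-133 + d}$ ($U{\left(d,x \right)} = \sqrt{d - 133} = \sqrt{-133 + d}$)
$\left(175541 + U{\left(-140,n{\left(-15 \right)} \right)}\right) - 288473 = \left(175541 + \sqrt{-133 - 140}\right) - 288473 = \left(175541 + \sqrt{-273}\right) - 288473 = \left(175541 + i \sqrt{273}\right) - 288473 = -112932 + i \sqrt{273}$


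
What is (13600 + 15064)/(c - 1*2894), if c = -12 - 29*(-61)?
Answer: -28664/1137 ≈ -25.210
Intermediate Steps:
c = 1757 (c = -12 + 1769 = 1757)
(13600 + 15064)/(c - 1*2894) = (13600 + 15064)/(1757 - 1*2894) = 28664/(1757 - 2894) = 28664/(-1137) = 28664*(-1/1137) = -28664/1137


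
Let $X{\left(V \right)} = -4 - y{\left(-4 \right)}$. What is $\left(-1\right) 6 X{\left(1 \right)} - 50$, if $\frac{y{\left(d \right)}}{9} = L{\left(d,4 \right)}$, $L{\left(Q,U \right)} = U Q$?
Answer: $-890$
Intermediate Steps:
$L{\left(Q,U \right)} = Q U$
$y{\left(d \right)} = 36 d$ ($y{\left(d \right)} = 9 d 4 = 9 \cdot 4 d = 36 d$)
$X{\left(V \right)} = 140$ ($X{\left(V \right)} = -4 - 36 \left(-4\right) = -4 - -144 = -4 + 144 = 140$)
$\left(-1\right) 6 X{\left(1 \right)} - 50 = \left(-1\right) 6 \cdot 140 - 50 = \left(-6\right) 140 - 50 = -840 - 50 = -890$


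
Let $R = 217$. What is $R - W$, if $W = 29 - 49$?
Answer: $237$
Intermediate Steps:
$W = -20$ ($W = 29 - 49 = -20$)
$R - W = 217 - -20 = 217 + 20 = 237$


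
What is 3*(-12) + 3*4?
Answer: -24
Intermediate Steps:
3*(-12) + 3*4 = -36 + 12 = -24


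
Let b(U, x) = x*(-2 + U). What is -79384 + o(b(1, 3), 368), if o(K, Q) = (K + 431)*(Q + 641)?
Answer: 352468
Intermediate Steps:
o(K, Q) = (431 + K)*(641 + Q)
-79384 + o(b(1, 3), 368) = -79384 + (276271 + 431*368 + 641*(3*(-2 + 1)) + (3*(-2 + 1))*368) = -79384 + (276271 + 158608 + 641*(3*(-1)) + (3*(-1))*368) = -79384 + (276271 + 158608 + 641*(-3) - 3*368) = -79384 + (276271 + 158608 - 1923 - 1104) = -79384 + 431852 = 352468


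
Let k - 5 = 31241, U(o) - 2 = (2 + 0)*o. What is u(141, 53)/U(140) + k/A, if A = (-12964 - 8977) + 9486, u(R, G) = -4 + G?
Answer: -174491/74730 ≈ -2.3350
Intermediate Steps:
U(o) = 2 + 2*o (U(o) = 2 + (2 + 0)*o = 2 + 2*o)
A = -12455 (A = -21941 + 9486 = -12455)
k = 31246 (k = 5 + 31241 = 31246)
u(141, 53)/U(140) + k/A = (-4 + 53)/(2 + 2*140) + 31246/(-12455) = 49/(2 + 280) + 31246*(-1/12455) = 49/282 - 31246/12455 = -174491/74730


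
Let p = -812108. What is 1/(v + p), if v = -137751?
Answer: -1/949859 ≈ -1.0528e-6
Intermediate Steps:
1/(v + p) = 1/(-137751 - 812108) = 1/(-949859) = -1/949859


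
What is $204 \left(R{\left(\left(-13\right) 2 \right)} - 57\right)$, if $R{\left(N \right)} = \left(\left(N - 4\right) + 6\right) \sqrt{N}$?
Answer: $-11628 - 4896 i \sqrt{26} \approx -11628.0 - 24965.0 i$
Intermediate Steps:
$R{\left(N \right)} = \sqrt{N} \left(2 + N\right)$ ($R{\left(N \right)} = \left(\left(-4 + N\right) + 6\right) \sqrt{N} = \left(2 + N\right) \sqrt{N} = \sqrt{N} \left(2 + N\right)$)
$204 \left(R{\left(\left(-13\right) 2 \right)} - 57\right) = 204 \left(\sqrt{\left(-13\right) 2} \left(2 - 26\right) - 57\right) = 204 \left(\sqrt{-26} \left(2 - 26\right) - 57\right) = 204 \left(i \sqrt{26} \left(-24\right) - 57\right) = 204 \left(- 24 i \sqrt{26} - 57\right) = 204 \left(-57 - 24 i \sqrt{26}\right) = -11628 - 4896 i \sqrt{26}$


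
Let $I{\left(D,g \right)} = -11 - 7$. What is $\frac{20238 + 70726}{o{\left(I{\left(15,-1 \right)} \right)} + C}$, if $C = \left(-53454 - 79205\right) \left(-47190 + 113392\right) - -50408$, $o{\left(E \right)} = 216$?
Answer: $- \frac{45482}{4391120247} \approx -1.0358 \cdot 10^{-5}$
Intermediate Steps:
$I{\left(D,g \right)} = -18$
$C = -8782240710$ ($C = \left(-132659\right) 66202 + 50408 = -8782291118 + 50408 = -8782240710$)
$\frac{20238 + 70726}{o{\left(I{\left(15,-1 \right)} \right)} + C} = \frac{20238 + 70726}{216 - 8782240710} = \frac{90964}{-8782240494} = 90964 \left(- \frac{1}{8782240494}\right) = - \frac{45482}{4391120247}$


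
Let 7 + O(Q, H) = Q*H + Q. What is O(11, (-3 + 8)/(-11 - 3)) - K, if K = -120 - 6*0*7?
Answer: 1681/14 ≈ 120.07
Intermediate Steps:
O(Q, H) = -7 + Q + H*Q (O(Q, H) = -7 + (Q*H + Q) = -7 + (H*Q + Q) = -7 + (Q + H*Q) = -7 + Q + H*Q)
K = -120 (K = -120 - 0*7 = -120 - 1*0 = -120 + 0 = -120)
O(11, (-3 + 8)/(-11 - 3)) - K = (-7 + 11 + ((-3 + 8)/(-11 - 3))*11) - 1*(-120) = (-7 + 11 + (5/(-14))*11) + 120 = (-7 + 11 + (5*(-1/14))*11) + 120 = (-7 + 11 - 5/14*11) + 120 = (-7 + 11 - 55/14) + 120 = 1/14 + 120 = 1681/14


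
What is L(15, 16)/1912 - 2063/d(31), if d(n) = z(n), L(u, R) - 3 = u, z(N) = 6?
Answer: -986087/2868 ≈ -343.82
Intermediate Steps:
L(u, R) = 3 + u
d(n) = 6
L(15, 16)/1912 - 2063/d(31) = (3 + 15)/1912 - 2063/6 = 18*(1/1912) - 2063*1/6 = 9/956 - 2063/6 = -986087/2868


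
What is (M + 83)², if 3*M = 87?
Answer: 12544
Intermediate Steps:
M = 29 (M = (⅓)*87 = 29)
(M + 83)² = (29 + 83)² = 112² = 12544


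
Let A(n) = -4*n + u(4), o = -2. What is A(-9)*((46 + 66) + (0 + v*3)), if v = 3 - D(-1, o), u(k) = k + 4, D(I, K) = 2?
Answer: 5060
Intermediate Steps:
u(k) = 4 + k
v = 1 (v = 3 - 1*2 = 3 - 2 = 1)
A(n) = 8 - 4*n (A(n) = -4*n + (4 + 4) = -4*n + 8 = 8 - 4*n)
A(-9)*((46 + 66) + (0 + v*3)) = (8 - 4*(-9))*((46 + 66) + (0 + 1*3)) = (8 + 36)*(112 + (0 + 3)) = 44*(112 + 3) = 44*115 = 5060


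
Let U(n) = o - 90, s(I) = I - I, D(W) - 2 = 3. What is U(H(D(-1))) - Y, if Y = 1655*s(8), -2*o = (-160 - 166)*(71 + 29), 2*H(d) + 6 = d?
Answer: 16210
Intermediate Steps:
D(W) = 5 (D(W) = 2 + 3 = 5)
H(d) = -3 + d/2
o = 16300 (o = -(-160 - 166)*(71 + 29)/2 = -(-163)*100 = -½*(-32600) = 16300)
s(I) = 0
Y = 0 (Y = 1655*0 = 0)
U(n) = 16210 (U(n) = 16300 - 90 = 16210)
U(H(D(-1))) - Y = 16210 - 1*0 = 16210 + 0 = 16210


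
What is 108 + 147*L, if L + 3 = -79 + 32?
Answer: -7242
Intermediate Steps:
L = -50 (L = -3 + (-79 + 32) = -3 - 47 = -50)
108 + 147*L = 108 + 147*(-50) = 108 - 7350 = -7242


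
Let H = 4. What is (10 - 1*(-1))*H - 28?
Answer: 16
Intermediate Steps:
(10 - 1*(-1))*H - 28 = (10 - 1*(-1))*4 - 28 = (10 + 1)*4 - 28 = 11*4 - 28 = 44 - 28 = 16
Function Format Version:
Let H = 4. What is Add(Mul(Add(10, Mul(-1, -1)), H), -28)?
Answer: 16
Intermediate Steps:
Add(Mul(Add(10, Mul(-1, -1)), H), -28) = Add(Mul(Add(10, Mul(-1, -1)), 4), -28) = Add(Mul(Add(10, 1), 4), -28) = Add(Mul(11, 4), -28) = Add(44, -28) = 16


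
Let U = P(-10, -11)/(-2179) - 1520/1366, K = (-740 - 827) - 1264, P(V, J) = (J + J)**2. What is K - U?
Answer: -4211268955/1488257 ≈ -2829.7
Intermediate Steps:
P(V, J) = 4*J**2 (P(V, J) = (2*J)**2 = 4*J**2)
K = -2831 (K = -1567 - 1264 = -2831)
U = -1986612/1488257 (U = (4*(-11)**2)/(-2179) - 1520/1366 = (4*121)*(-1/2179) - 1520*1/1366 = 484*(-1/2179) - 760/683 = -484/2179 - 760/683 = -1986612/1488257 ≈ -1.3349)
K - U = -2831 - 1*(-1986612/1488257) = -2831 + 1986612/1488257 = -4211268955/1488257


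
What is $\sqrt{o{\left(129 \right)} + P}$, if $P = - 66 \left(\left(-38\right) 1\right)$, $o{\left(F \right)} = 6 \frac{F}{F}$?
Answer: $\sqrt{2514} \approx 50.14$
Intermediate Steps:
$o{\left(F \right)} = 6$ ($o{\left(F \right)} = 6 \cdot 1 = 6$)
$P = 2508$ ($P = \left(-66\right) \left(-38\right) = 2508$)
$\sqrt{o{\left(129 \right)} + P} = \sqrt{6 + 2508} = \sqrt{2514}$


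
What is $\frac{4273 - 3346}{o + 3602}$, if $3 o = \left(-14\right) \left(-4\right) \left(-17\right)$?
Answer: $\frac{2781}{9854} \approx 0.28222$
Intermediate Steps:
$o = - \frac{952}{3}$ ($o = \frac{\left(-14\right) \left(-4\right) \left(-17\right)}{3} = \frac{56 \left(-17\right)}{3} = \frac{1}{3} \left(-952\right) = - \frac{952}{3} \approx -317.33$)
$\frac{4273 - 3346}{o + 3602} = \frac{4273 - 3346}{- \frac{952}{3} + 3602} = \frac{927}{\frac{9854}{3}} = 927 \cdot \frac{3}{9854} = \frac{2781}{9854}$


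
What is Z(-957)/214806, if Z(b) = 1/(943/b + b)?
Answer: -319/65644140784 ≈ -4.8595e-9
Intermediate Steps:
Z(b) = 1/(b + 943/b)
Z(-957)/214806 = -957/(943 + (-957)**2)/214806 = -957/(943 + 915849)*(1/214806) = -957/916792*(1/214806) = -957*1/916792*(1/214806) = -957/916792*1/214806 = -319/65644140784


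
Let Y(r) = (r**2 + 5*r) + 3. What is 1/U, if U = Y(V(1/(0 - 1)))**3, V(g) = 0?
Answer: 1/27 ≈ 0.037037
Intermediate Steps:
Y(r) = 3 + r**2 + 5*r
U = 27 (U = (3 + 0**2 + 5*0)**3 = (3 + 0 + 0)**3 = 3**3 = 27)
1/U = 1/27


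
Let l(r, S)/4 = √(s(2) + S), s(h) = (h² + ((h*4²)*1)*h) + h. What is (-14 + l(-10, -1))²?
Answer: 1300 - 112*√69 ≈ 369.66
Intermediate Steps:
s(h) = h + 17*h² (s(h) = (h² + ((h*16)*1)*h) + h = (h² + ((16*h)*1)*h) + h = (h² + (16*h)*h) + h = (h² + 16*h²) + h = 17*h² + h = h + 17*h²)
l(r, S) = 4*√(70 + S) (l(r, S) = 4*√(2*(1 + 17*2) + S) = 4*√(2*(1 + 34) + S) = 4*√(2*35 + S) = 4*√(70 + S))
(-14 + l(-10, -1))² = (-14 + 4*√(70 - 1))² = (-14 + 4*√69)²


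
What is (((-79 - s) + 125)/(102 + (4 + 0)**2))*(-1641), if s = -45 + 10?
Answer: -132921/118 ≈ -1126.4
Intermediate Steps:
s = -35
(((-79 - s) + 125)/(102 + (4 + 0)**2))*(-1641) = (((-79 - 1*(-35)) + 125)/(102 + (4 + 0)**2))*(-1641) = (((-79 + 35) + 125)/(102 + 4**2))*(-1641) = ((-44 + 125)/(102 + 16))*(-1641) = (81/118)*(-1641) = -132921/118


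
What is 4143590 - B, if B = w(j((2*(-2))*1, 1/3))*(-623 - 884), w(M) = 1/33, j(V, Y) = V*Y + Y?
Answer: 12430907/3 ≈ 4.1436e+6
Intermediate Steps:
j(V, Y) = Y + V*Y
w(M) = 1/33
B = -137/3 (B = (-623 - 884)/33 = (1/33)*(-1507) = -137/3 ≈ -45.667)
4143590 - B = 4143590 - 1*(-137/3) = 4143590 + 137/3 = 12430907/3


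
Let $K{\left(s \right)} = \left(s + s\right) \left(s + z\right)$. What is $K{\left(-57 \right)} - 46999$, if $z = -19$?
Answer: $-38335$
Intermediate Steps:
$K{\left(s \right)} = 2 s \left(-19 + s\right)$ ($K{\left(s \right)} = \left(s + s\right) \left(s - 19\right) = 2 s \left(-19 + s\right)$)
$K{\left(-57 \right)} - 46999 = 2 \left(-57\right) \left(-19 - 57\right) - 46999 = 2 \left(-57\right) \left(-76\right) - 46999 = 8664 - 46999 = -38335$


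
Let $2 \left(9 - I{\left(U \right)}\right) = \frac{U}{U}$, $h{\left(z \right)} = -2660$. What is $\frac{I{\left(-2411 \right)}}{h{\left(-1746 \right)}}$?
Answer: $- \frac{17}{5320} \approx -0.0031955$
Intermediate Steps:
$I{\left(U \right)} = \frac{17}{2}$ ($I{\left(U \right)} = 9 - \frac{U \frac{1}{U}}{2} = 9 - \frac{1}{2} = \frac{17}{2}$)
$\frac{I{\left(-2411 \right)}}{h{\left(-1746 \right)}} = \frac{17}{2 \left(-2660\right)} = \frac{17}{2} \left(- \frac{1}{2660}\right) = - \frac{17}{5320}$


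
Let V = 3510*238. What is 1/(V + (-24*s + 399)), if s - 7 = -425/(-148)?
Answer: 37/30915057 ≈ 1.1968e-6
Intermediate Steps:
s = 1461/148 (s = 7 - 425/(-148) = 7 - 425*(-1/148) = 7 + 425/148 = 1461/148 ≈ 9.8716)
V = 835380
1/(V + (-24*s + 399)) = 1/(835380 + (-24*1461/148 + 399)) = 1/(835380 + (-8766/37 + 399)) = 1/(835380 + 5997/37) = 1/(30915057/37) = 37/30915057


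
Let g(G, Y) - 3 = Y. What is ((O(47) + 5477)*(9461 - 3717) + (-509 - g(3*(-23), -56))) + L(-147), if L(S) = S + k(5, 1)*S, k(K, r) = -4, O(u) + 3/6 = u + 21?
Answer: 31847593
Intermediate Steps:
g(G, Y) = 3 + Y
O(u) = 41/2 + u (O(u) = -½ + (u + 21) = -½ + (21 + u) = 41/2 + u)
L(S) = -3*S (L(S) = S - 4*S = -3*S)
((O(47) + 5477)*(9461 - 3717) + (-509 - g(3*(-23), -56))) + L(-147) = (((41/2 + 47) + 5477)*(9461 - 3717) + (-509 - (3 - 56))) - 3*(-147) = ((135/2 + 5477)*5744 + (-509 - 1*(-53))) + 441 = ((11089/2)*5744 + (-509 + 53)) + 441 = (31847608 - 456) + 441 = 31847152 + 441 = 31847593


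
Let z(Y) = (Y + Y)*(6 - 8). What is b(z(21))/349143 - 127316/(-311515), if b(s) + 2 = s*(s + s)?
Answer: 48846966838/108763281645 ≈ 0.44911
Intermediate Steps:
z(Y) = -4*Y (z(Y) = (2*Y)*(-2) = -4*Y)
b(s) = -2 + 2*s² (b(s) = -2 + s*(s + s) = -2 + s*(2*s) = -2 + 2*s²)
b(z(21))/349143 - 127316/(-311515) = (-2 + 2*(-4*21)²)/349143 - 127316/(-311515) = (-2 + 2*(-84)²)*(1/349143) - 127316*(-1/311515) = (-2 + 2*7056)*(1/349143) + 127316/311515 = (-2 + 14112)*(1/349143) + 127316/311515 = 14110*(1/349143) + 127316/311515 = 14110/349143 + 127316/311515 = 48846966838/108763281645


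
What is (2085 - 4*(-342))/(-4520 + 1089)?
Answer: -3453/3431 ≈ -1.0064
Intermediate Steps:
(2085 - 4*(-342))/(-4520 + 1089) = (2085 + 1368)/(-3431) = 3453*(-1/3431) = -3453/3431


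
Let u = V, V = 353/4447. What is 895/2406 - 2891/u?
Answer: -30931886527/849318 ≈ -36420.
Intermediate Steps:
V = 353/4447 (V = 353*(1/4447) = 353/4447 ≈ 0.079379)
u = 353/4447 ≈ 0.079379
895/2406 - 2891/u = 895/2406 - 2891/353/4447 = 895*(1/2406) - 2891*4447/353 = 895/2406 - 12856277/353 = -30931886527/849318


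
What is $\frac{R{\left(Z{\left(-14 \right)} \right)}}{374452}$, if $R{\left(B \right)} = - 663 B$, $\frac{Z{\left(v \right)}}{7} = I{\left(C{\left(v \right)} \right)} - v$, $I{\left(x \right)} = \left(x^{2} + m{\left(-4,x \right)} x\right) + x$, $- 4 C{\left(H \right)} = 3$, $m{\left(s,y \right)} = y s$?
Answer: $- \frac{66045}{460864} \approx -0.14331$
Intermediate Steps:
$m{\left(s,y \right)} = s y$
$C{\left(H \right)} = - \frac{3}{4}$ ($C{\left(H \right)} = \left(- \frac{1}{4}\right) 3 = - \frac{3}{4}$)
$I{\left(x \right)} = x - 3 x^{2}$ ($I{\left(x \right)} = \left(x^{2} + - 4 x x\right) + x = \left(x^{2} - 4 x^{2}\right) + x = - 3 x^{2} + x = x - 3 x^{2}$)
$Z{\left(v \right)} = - \frac{273}{16} - 7 v$ ($Z{\left(v \right)} = 7 \left(- \frac{3 \left(1 - - \frac{9}{4}\right)}{4} - v\right) = 7 \left(- \frac{3 \left(1 + \frac{9}{4}\right)}{4} - v\right) = 7 \left(\left(- \frac{3}{4}\right) \frac{13}{4} - v\right) = 7 \left(- \frac{39}{16} - v\right) = - \frac{273}{16} - 7 v$)
$\frac{R{\left(Z{\left(-14 \right)} \right)}}{374452} = \frac{\left(-663\right) \left(- \frac{273}{16} - -98\right)}{374452} = - 663 \left(- \frac{273}{16} + 98\right) \frac{1}{374452} = \left(-663\right) \frac{1295}{16} \cdot \frac{1}{374452} = \left(- \frac{858585}{16}\right) \frac{1}{374452} = - \frac{66045}{460864}$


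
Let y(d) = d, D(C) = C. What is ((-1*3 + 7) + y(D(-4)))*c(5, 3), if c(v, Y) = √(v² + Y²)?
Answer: 0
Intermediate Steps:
c(v, Y) = √(Y² + v²)
((-1*3 + 7) + y(D(-4)))*c(5, 3) = ((-1*3 + 7) - 4)*√(3² + 5²) = ((-3 + 7) - 4)*√(9 + 25) = (4 - 4)*√34 = 0*√34 = 0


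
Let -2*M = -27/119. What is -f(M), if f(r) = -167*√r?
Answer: 501*√714/238 ≈ 56.248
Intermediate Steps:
M = 27/238 (M = -(-27)/(2*119) = -½*(-27/119) = 27/238 ≈ 0.11345)
-f(M) = -(-167)*√(27/238) = -(-167)*3*√714/238 = -(-501)*√714/238 = 501*√714/238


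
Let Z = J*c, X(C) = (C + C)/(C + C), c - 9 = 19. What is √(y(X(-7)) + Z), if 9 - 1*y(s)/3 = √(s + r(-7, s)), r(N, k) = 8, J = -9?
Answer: 3*I*√26 ≈ 15.297*I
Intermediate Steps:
c = 28 (c = 9 + 19 = 28)
X(C) = 1 (X(C) = (2*C)/((2*C)) = (2*C)*(1/(2*C)) = 1)
Z = -252 (Z = -9*28 = -252)
y(s) = 27 - 3*√(8 + s) (y(s) = 27 - 3*√(s + 8) = 27 - 3*√(8 + s))
√(y(X(-7)) + Z) = √((27 - 3*√(8 + 1)) - 252) = √((27 - 3*√9) - 252) = √((27 - 3*3) - 252) = √((27 - 9) - 252) = √(18 - 252) = √(-234) = 3*I*√26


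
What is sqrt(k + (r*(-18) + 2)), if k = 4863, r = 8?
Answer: sqrt(4721) ≈ 68.709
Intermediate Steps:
sqrt(k + (r*(-18) + 2)) = sqrt(4863 + (8*(-18) + 2)) = sqrt(4863 + (-144 + 2)) = sqrt(4863 - 142) = sqrt(4721)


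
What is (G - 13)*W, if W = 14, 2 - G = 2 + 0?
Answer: -182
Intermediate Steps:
G = 0 (G = 2 - (2 + 0) = 2 - 1*2 = 2 - 2 = 0)
(G - 13)*W = (0 - 13)*14 = -13*14 = -182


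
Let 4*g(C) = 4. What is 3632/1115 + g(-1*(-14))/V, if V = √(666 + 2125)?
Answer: 3632/1115 + √2791/2791 ≈ 3.2763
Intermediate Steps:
g(C) = 1 (g(C) = (¼)*4 = 1)
V = √2791 ≈ 52.830
3632/1115 + g(-1*(-14))/V = 3632/1115 + 1/√2791 = 3632*(1/1115) + 1*(√2791/2791) = 3632/1115 + √2791/2791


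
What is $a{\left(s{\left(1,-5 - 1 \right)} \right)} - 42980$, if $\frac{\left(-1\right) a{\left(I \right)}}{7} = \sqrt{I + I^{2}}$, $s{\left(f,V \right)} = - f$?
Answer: $-42980$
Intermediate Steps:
$a{\left(I \right)} = - 7 \sqrt{I + I^{2}}$
$a{\left(s{\left(1,-5 - 1 \right)} \right)} - 42980 = - 7 \sqrt{\left(-1\right) 1 \left(1 - 1\right)} - 42980 = - 7 \sqrt{- (1 - 1)} - 42980 = - 7 \sqrt{\left(-1\right) 0} - 42980 = - 7 \sqrt{0} - 42980 = \left(-7\right) 0 - 42980 = 0 - 42980 = -42980$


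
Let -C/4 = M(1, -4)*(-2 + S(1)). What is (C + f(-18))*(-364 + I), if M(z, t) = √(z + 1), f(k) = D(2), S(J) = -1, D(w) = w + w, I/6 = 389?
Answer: 7880 + 23640*√2 ≈ 41312.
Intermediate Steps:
I = 2334 (I = 6*389 = 2334)
D(w) = 2*w
f(k) = 4 (f(k) = 2*2 = 4)
M(z, t) = √(1 + z)
C = 12*√2 (C = -4*√(1 + 1)*(-2 - 1) = -4*√2*(-3) = -(-12)*√2 = 12*√2 ≈ 16.971)
(C + f(-18))*(-364 + I) = (12*√2 + 4)*(-364 + 2334) = (4 + 12*√2)*1970 = 7880 + 23640*√2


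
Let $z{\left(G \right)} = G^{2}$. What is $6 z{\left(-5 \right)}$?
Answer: $150$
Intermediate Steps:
$6 z{\left(-5 \right)} = 6 \left(-5\right)^{2} = 6 \cdot 25 = 150$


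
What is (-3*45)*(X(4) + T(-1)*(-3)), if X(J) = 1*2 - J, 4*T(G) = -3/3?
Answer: 675/4 ≈ 168.75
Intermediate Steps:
T(G) = -¼ (T(G) = (-3/3)/4 = (-3*⅓)/4 = (¼)*(-1) = -¼)
X(J) = 2 - J
(-3*45)*(X(4) + T(-1)*(-3)) = (-3*45)*((2 - 1*4) - ¼*(-3)) = -135*((2 - 4) + ¾) = -135*(-2 + ¾) = -135*(-5/4) = 675/4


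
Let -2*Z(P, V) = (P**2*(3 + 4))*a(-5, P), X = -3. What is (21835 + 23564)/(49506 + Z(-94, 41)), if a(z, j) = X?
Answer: 15133/47428 ≈ 0.31907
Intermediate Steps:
a(z, j) = -3
Z(P, V) = 21*P**2/2 (Z(P, V) = -P**2*(3 + 4)*(-3)/2 = -P**2*7*(-3)/2 = -7*P**2*(-3)/2 = -(-21)*P**2/2 = 21*P**2/2)
(21835 + 23564)/(49506 + Z(-94, 41)) = (21835 + 23564)/(49506 + (21/2)*(-94)**2) = 45399/(49506 + (21/2)*8836) = 45399/(49506 + 92778) = 45399/142284 = 45399*(1/142284) = 15133/47428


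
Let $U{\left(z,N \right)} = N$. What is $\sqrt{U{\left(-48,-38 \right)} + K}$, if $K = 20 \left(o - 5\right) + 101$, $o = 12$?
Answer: $\sqrt{203} \approx 14.248$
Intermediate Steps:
$K = 241$ ($K = 20 \left(12 - 5\right) + 101 = 20 \cdot 7 + 101 = 140 + 101 = 241$)
$\sqrt{U{\left(-48,-38 \right)} + K} = \sqrt{-38 + 241} = \sqrt{203}$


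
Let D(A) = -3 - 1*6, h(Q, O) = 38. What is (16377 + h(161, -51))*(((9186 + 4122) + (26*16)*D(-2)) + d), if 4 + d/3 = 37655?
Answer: 2011116555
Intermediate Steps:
d = 112953 (d = -12 + 3*37655 = -12 + 112965 = 112953)
D(A) = -9 (D(A) = -3 - 6 = -9)
(16377 + h(161, -51))*(((9186 + 4122) + (26*16)*D(-2)) + d) = (16377 + 38)*(((9186 + 4122) + (26*16)*(-9)) + 112953) = 16415*((13308 + 416*(-9)) + 112953) = 16415*((13308 - 3744) + 112953) = 16415*(9564 + 112953) = 16415*122517 = 2011116555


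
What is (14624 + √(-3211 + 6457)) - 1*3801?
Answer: 10823 + √3246 ≈ 10880.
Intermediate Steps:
(14624 + √(-3211 + 6457)) - 1*3801 = (14624 + √3246) - 3801 = 10823 + √3246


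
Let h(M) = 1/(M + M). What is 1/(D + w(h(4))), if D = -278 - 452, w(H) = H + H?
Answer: -4/2919 ≈ -0.0013703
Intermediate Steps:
h(M) = 1/(2*M)
w(H) = 2*H
D = -730
1/(D + w(h(4))) = 1/(-730 + 2*((½)/4)) = 1/(-730 + 2*((½)*(¼))) = 1/(-730 + 2*(⅛)) = 1/(-730 + ¼) = 1/(-2919/4) = -4/2919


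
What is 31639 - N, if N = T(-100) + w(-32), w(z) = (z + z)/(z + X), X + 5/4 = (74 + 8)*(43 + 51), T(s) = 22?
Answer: 970610539/30699 ≈ 31617.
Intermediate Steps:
X = 30827/4 (X = -5/4 + (74 + 8)*(43 + 51) = -5/4 + 82*94 = -5/4 + 7708 = 30827/4 ≈ 7706.8)
w(z) = 2*z/(30827/4 + z) (w(z) = (z + z)/(z + 30827/4) = (2*z)/(30827/4 + z) = 2*z/(30827/4 + z))
N = 675122/30699 (N = 22 + 8*(-32)/(30827 + 4*(-32)) = 22 + 8*(-32)/(30827 - 128) = 22 + 8*(-32)/30699 = 22 + 8*(-32)*(1/30699) = 22 - 256/30699 = 675122/30699 ≈ 21.992)
31639 - N = 31639 - 1*675122/30699 = 31639 - 675122/30699 = 970610539/30699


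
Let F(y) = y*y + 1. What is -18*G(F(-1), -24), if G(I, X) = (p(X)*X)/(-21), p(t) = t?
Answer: 3456/7 ≈ 493.71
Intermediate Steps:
F(y) = 1 + y**2 (F(y) = y**2 + 1 = 1 + y**2)
G(I, X) = -X**2/21 (G(I, X) = (X*X)/(-21) = X**2*(-1/21) = -X**2/21)
-18*G(F(-1), -24) = -(-6)*(-24)**2/7 = -(-6)*576/7 = -18*(-192/7) = 3456/7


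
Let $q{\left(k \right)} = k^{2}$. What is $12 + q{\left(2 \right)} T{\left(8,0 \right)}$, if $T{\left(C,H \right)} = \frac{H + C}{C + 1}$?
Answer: $\frac{140}{9} \approx 15.556$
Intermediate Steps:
$T{\left(C,H \right)} = \frac{C + H}{1 + C}$
$12 + q{\left(2 \right)} T{\left(8,0 \right)} = 12 + 2^{2} \frac{8 + 0}{1 + 8} = 12 + 4 \cdot \frac{1}{9} \cdot 8 = 12 + 4 \cdot \frac{8}{9} = 12 + \frac{32}{9} = \frac{140}{9}$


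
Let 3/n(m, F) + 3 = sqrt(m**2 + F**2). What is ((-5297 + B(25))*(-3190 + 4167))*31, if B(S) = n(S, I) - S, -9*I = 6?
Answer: -894265319625/5548 + 272583*sqrt(5629)/5548 ≈ -1.6118e+8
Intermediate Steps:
I = -2/3 (I = -1/9*6 = -2/3 ≈ -0.66667)
n(m, F) = 3/(-3 + sqrt(F**2 + m**2)) (n(m, F) = 3/(-3 + sqrt(m**2 + F**2)) = 3/(-3 + sqrt(F**2 + m**2)))
B(S) = -S + 3/(-3 + sqrt(4/9 + S**2)) (B(S) = 3/(-3 + sqrt((-2/3)**2 + S**2)) - S = 3/(-3 + sqrt(4/9 + S**2)) - S = -S + 3/(-3 + sqrt(4/9 + S**2)))
((-5297 + B(25))*(-3190 + 4167))*31 = ((-5297 + (9 - 1*25*(-9 + sqrt(4 + 9*25**2)))/(-9 + sqrt(4 + 9*25**2)))*(-3190 + 4167))*31 = ((-5297 + (9 - 1*25*(-9 + sqrt(4 + 9*625)))/(-9 + sqrt(4 + 9*625)))*977)*31 = ((-5297 + (9 - 1*25*(-9 + sqrt(4 + 5625)))/(-9 + sqrt(4 + 5625)))*977)*31 = ((-5297 + (9 - 1*25*(-9 + sqrt(5629)))/(-9 + sqrt(5629)))*977)*31 = ((-5297 + (9 + (225 - 25*sqrt(5629)))/(-9 + sqrt(5629)))*977)*31 = ((-5297 + (234 - 25*sqrt(5629))/(-9 + sqrt(5629)))*977)*31 = (-5175169 + 977*(234 - 25*sqrt(5629))/(-9 + sqrt(5629)))*31 = -160430239 + 30287*(234 - 25*sqrt(5629))/(-9 + sqrt(5629))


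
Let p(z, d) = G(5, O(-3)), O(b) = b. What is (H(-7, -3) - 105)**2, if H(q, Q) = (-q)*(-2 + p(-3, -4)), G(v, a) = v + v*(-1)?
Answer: 14161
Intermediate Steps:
G(v, a) = 0 (G(v, a) = v - v = 0)
p(z, d) = 0
H(q, Q) = 2*q (H(q, Q) = (-q)*(-2 + 0) = -q*(-2) = 2*q)
(H(-7, -3) - 105)**2 = (2*(-7) - 105)**2 = (-14 - 105)**2 = (-119)**2 = 14161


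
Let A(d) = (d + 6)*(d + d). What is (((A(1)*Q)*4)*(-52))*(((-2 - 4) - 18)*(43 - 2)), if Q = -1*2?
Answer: -5730816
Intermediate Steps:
Q = -2
A(d) = 2*d*(6 + d) (A(d) = (6 + d)*(2*d) = 2*d*(6 + d))
(((A(1)*Q)*4)*(-52))*(((-2 - 4) - 18)*(43 - 2)) = ((((2*1*(6 + 1))*(-2))*4)*(-52))*(((-2 - 4) - 18)*(43 - 2)) = ((((2*1*7)*(-2))*4)*(-52))*((-6 - 18)*41) = (((14*(-2))*4)*(-52))*(-24*41) = (-28*4*(-52))*(-984) = -112*(-52)*(-984) = 5824*(-984) = -5730816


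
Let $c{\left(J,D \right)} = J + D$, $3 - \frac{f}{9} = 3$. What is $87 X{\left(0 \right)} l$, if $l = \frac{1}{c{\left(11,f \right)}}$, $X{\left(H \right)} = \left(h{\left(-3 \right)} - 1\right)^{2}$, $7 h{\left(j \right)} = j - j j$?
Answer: $\frac{31407}{539} \approx 58.269$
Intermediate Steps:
$h{\left(j \right)} = - \frac{j^{2}}{7} + \frac{j}{7}$ ($h{\left(j \right)} = \frac{j - j j}{7} = \frac{j - j^{2}}{7} = - \frac{j^{2}}{7} + \frac{j}{7}$)
$f = 0$ ($f = 27 - 27 = 0$)
$c{\left(J,D \right)} = D + J$
$X{\left(H \right)} = \frac{361}{49}$ ($X{\left(H \right)} = \left(\frac{1}{7} \left(-3\right) \left(1 - -3\right) - 1\right)^{2} = \left(\frac{1}{7} \left(-3\right) \left(1 + 3\right) - 1\right)^{2} = \left(\frac{1}{7} \left(-3\right) 4 - 1\right)^{2} = \left(- \frac{12}{7} - 1\right)^{2} = \left(- \frac{19}{7}\right)^{2} = \frac{361}{49}$)
$l = \frac{1}{11}$ ($l = \frac{1}{0 + 11} = \frac{1}{11} \approx 0.090909$)
$87 X{\left(0 \right)} l = 87 \cdot \frac{361}{49} \cdot \frac{1}{11} = \frac{31407}{49} \cdot \frac{1}{11} = \frac{31407}{539}$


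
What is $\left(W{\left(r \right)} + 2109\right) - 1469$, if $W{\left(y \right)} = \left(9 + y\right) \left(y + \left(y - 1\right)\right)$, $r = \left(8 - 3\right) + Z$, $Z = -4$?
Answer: $650$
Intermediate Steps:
$r = 1$ ($r = \left(8 - 3\right) - 4 = 5 - 4 = 1$)
$W{\left(y \right)} = \left(-1 + 2 y\right) \left(9 + y\right)$ ($W{\left(y \right)} = \left(9 + y\right) \left(y + \left(-1 + y\right)\right) = \left(9 + y\right) \left(-1 + 2 y\right) = \left(-1 + 2 y\right) \left(9 + y\right)$)
$\left(W{\left(r \right)} + 2109\right) - 1469 = \left(\left(-9 + 2 \cdot 1^{2} + 17 \cdot 1\right) + 2109\right) - 1469 = \left(\left(-9 + 2 \cdot 1 + 17\right) + 2109\right) - 1469 = \left(\left(-9 + 2 + 17\right) + 2109\right) - 1469 = \left(10 + 2109\right) - 1469 = 2119 - 1469 = 650$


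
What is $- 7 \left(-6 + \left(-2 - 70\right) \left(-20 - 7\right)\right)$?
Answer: $-13566$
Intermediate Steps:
$- 7 \left(-6 + \left(-2 - 70\right) \left(-20 - 7\right)\right) = - 7 \left(-6 - -1944\right) = - 7 \left(-6 + 1944\right) = \left(-7\right) 1938 = -13566$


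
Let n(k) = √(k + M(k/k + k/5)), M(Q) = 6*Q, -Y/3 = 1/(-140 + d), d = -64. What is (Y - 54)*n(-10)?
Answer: -3671*I/17 ≈ -215.94*I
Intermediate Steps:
Y = 1/68 (Y = -3/(-140 - 64) = -3/(-204) = -3*(-1/204) = 1/68 ≈ 0.014706)
n(k) = √(6 + 11*k/5) (n(k) = √(k + 6*(k/k + k/5)) = √(k + 6*(1 + k*(⅕))) = √(k + 6*(1 + k/5)) = √(k + (6 + 6*k/5)) = √(6 + 11*k/5))
(Y - 54)*n(-10) = (1/68 - 54)*(√(150 + 55*(-10))/5) = -3671*√(150 - 550)/340 = -3671*√(-400)/340 = -3671*20*I/340 = -3671*I/17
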